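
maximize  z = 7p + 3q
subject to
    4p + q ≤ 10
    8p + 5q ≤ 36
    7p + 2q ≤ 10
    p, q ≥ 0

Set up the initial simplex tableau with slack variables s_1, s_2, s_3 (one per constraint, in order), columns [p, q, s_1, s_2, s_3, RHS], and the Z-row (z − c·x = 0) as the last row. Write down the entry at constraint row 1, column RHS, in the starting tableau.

10

The RHS of constraint 1 is b_1 = 10.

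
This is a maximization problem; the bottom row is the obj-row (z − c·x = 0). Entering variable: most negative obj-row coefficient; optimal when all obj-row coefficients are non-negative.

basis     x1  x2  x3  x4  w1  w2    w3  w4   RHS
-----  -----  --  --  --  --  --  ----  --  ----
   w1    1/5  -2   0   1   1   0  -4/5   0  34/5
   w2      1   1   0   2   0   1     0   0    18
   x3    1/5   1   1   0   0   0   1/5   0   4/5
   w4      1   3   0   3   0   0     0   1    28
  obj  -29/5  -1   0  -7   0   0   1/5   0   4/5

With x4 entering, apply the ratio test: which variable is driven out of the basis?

w1

Column x4 entries and ratios — w1: (34/5)/1 = 34/5; w2: 18/2 = 9; x3: 0 ≤ 0, skip; w4: 28/3 = 28/3.
Smallest ratio is 34/5 in the row of w1, so w1 leaves.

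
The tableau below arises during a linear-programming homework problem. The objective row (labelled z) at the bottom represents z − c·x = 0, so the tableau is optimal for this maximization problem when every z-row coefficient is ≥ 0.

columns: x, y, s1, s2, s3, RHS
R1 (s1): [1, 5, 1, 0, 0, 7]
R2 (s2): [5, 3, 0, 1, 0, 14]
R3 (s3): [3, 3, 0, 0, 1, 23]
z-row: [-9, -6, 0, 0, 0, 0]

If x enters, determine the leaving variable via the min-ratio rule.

Column x entries and ratios — s1: 7/1 = 7; s2: 14/5 = 14/5; s3: 23/3 = 23/3.
Smallest ratio is 14/5 in the row of s2, so s2 leaves.

s2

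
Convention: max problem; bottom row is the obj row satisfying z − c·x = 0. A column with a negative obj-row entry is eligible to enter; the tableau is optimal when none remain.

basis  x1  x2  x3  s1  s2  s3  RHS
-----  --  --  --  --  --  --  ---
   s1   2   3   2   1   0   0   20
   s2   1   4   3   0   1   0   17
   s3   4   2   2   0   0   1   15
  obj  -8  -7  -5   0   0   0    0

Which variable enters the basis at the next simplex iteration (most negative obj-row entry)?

Negative obj-row entries: x1: -8, x2: -7, x3: -5.
The most negative is -8 in column x1, so x1 enters.

x1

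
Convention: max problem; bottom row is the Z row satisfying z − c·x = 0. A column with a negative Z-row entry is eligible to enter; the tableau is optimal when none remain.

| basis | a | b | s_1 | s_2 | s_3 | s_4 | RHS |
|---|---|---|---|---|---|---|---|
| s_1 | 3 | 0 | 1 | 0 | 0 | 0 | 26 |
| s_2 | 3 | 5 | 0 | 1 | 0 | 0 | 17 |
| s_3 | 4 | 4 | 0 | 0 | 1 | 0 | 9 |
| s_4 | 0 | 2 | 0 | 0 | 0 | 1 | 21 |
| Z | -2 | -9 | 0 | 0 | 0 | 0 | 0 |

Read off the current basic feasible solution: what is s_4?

21

s_4 is basic (row 4); its value is the RHS of that row, 21.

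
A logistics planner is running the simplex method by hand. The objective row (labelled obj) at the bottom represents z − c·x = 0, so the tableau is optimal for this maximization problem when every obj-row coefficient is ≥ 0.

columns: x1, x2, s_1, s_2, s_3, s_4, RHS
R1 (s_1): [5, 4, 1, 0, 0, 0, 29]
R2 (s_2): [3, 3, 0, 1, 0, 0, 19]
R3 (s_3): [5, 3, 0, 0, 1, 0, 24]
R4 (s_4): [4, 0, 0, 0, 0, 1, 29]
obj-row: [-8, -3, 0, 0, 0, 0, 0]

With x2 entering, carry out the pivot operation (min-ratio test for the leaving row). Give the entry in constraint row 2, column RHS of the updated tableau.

Ratio test on column x2 — row 1: 29/4 = 29/4; row 2: 19/3 = 19/3; row 3: 24/3 = 8; row 4: entry 0 ≤ 0. Minimum is 19/3 at row 2 (s_2 leaves); pivot element 3.
Divide row 2 by 3; eliminate column x2 from the other rows.
In the new row 2, the RHS entry is the old entry divided by the pivot: 19/3 = 19/3.

19/3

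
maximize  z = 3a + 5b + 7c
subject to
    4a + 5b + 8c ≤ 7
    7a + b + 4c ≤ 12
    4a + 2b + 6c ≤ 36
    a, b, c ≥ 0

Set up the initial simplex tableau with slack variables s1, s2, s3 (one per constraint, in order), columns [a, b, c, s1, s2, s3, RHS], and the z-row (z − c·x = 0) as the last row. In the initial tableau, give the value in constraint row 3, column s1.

0

Slack s1 belongs to constraint 1; its column is the unit vector e_1, so the entry in row 3 is 0.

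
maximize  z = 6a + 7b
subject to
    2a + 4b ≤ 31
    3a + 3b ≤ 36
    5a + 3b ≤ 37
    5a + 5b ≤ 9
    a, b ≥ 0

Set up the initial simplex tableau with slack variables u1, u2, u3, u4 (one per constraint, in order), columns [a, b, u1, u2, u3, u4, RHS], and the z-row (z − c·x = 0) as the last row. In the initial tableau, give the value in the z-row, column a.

The z-row carries the negated objective coefficients: the a entry is -6.

-6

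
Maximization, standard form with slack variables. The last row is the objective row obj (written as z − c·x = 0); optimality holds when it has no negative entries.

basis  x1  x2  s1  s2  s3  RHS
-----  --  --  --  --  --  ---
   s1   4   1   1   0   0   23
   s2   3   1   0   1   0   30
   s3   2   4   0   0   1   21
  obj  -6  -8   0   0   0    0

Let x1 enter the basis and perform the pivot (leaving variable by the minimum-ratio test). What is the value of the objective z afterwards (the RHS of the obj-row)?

Ratio test on column x1 — row 1: 23/4 = 23/4; row 2: 30/3 = 10; row 3: 21/2 = 21/2. Minimum is 23/4 at row 1 (s1 leaves); pivot element 4.
Pivot on row 1; the obj-row RHS becomes 0 − (-6)·(23/4) = 69/2.

69/2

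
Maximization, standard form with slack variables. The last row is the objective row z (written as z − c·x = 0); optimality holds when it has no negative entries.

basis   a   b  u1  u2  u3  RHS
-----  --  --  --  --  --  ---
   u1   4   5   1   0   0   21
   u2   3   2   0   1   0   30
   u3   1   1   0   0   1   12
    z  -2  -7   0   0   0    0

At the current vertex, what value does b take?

b is not in the basis, so in the current basic feasible solution b = 0.

0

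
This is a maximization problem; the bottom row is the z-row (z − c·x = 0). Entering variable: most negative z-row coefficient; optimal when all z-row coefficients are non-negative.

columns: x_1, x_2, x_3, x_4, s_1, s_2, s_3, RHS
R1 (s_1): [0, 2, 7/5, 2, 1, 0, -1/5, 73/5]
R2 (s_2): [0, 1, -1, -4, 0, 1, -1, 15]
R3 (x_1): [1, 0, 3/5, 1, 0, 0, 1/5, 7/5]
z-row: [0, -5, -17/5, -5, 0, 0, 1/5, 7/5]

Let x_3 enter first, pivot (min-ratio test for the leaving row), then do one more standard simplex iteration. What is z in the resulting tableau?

Ratio test on column x_3 — row 1: (73/5)/(7/5) = 73/7; row 2: entry -1 ≤ 0; row 3: (7/5)/(3/5) = 7/3. Minimum is 7/3 at row 3 (x_1 leaves); pivot element 3/5.
Pivot on row 3; the z-row RHS becomes 7/5 − (-17/5)·(7/3) = 28/3.
Next entering variable (most negative z-row entry -5): x_2.
Ratio test on column x_2 — row 1: (34/3)/2 = 17/3; row 2: (52/3)/1 = 52/3; row 3: entry 0 ≤ 0. Minimum is 17/3 at row 1 (s_1 leaves); pivot element 2.
After the second pivot the z-row RHS is 28/3 − (-5)·(17/3) = 113/3.

113/3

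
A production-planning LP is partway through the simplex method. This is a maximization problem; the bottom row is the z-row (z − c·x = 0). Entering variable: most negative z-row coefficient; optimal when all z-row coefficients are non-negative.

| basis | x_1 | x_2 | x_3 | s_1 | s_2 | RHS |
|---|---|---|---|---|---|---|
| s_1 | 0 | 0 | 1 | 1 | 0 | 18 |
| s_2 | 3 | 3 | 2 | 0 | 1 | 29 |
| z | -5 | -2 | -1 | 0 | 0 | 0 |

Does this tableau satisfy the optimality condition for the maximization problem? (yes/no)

The z-row has a negative entry -5 in column x_1, so it is not optimal.

no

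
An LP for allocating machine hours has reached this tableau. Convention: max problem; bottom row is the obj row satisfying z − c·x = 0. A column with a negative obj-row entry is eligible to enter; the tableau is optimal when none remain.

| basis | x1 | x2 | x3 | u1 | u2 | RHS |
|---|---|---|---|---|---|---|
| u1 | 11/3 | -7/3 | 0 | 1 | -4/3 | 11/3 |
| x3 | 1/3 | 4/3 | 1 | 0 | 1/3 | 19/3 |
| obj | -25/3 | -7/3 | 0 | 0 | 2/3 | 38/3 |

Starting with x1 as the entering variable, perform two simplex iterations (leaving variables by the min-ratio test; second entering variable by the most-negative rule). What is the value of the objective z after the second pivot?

Ratio test on column x1 — row 1: (11/3)/(11/3) = 1; row 2: (19/3)/(1/3) = 19. Minimum is 1 at row 1 (u1 leaves); pivot element 11/3.
Pivot on row 1; the obj-row RHS becomes 38/3 − (-25/3)·1 = 21.
Next entering variable (most negative obj-row entry -84/11): x2.
Ratio test on column x2 — row 1: entry -7/11 ≤ 0; row 2: 6/(17/11) = 66/17. Minimum is 66/17 at row 2 (x3 leaves); pivot element 17/11.
After the second pivot the obj-row RHS is 21 − (-84/11)·(66/17) = 861/17.

861/17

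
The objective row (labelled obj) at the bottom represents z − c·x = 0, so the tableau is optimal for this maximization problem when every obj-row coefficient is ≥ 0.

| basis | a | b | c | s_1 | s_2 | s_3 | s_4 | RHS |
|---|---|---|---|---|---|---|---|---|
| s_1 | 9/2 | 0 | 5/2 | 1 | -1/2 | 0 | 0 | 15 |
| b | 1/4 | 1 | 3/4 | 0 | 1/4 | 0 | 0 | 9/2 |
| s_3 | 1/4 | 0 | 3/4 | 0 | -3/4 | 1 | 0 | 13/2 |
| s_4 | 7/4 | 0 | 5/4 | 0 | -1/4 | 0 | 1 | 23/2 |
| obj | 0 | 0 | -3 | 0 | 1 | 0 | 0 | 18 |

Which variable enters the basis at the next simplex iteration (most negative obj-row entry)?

Negative obj-row entries: c: -3.
The most negative is -3 in column c, so c enters.

c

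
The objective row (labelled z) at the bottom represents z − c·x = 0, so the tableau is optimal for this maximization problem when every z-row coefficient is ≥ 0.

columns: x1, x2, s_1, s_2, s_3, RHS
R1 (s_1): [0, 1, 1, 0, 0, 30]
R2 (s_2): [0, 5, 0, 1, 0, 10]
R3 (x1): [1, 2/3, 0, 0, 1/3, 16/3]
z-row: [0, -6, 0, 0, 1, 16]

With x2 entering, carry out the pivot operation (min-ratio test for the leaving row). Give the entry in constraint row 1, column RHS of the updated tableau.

Ratio test on column x2 — row 1: 30/1 = 30; row 2: 10/5 = 2; row 3: (16/3)/(2/3) = 8. Minimum is 2 at row 2 (s_2 leaves); pivot element 5.
Divide row 2 by 5; eliminate column x2 from the other rows.
Row 1 update in column RHS: 30 − 1·2 = 28.

28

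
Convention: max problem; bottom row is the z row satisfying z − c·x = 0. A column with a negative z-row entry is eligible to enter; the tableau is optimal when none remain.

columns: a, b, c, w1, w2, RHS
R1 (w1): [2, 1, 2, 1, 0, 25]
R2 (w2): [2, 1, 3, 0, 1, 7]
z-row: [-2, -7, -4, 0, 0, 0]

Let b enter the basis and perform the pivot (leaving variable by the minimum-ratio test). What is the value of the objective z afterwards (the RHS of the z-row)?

49

Ratio test on column b — row 1: 25/1 = 25; row 2: 7/1 = 7. Minimum is 7 at row 2 (w2 leaves); pivot element 1.
Pivot on row 2; the z-row RHS becomes 0 − (-7)·7 = 49.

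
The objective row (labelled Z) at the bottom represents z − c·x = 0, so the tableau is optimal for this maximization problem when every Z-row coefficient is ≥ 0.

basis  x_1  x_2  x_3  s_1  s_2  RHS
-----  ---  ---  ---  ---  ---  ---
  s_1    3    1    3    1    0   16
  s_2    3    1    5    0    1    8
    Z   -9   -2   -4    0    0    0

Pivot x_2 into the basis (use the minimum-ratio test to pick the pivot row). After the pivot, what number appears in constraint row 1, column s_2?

-1

Ratio test on column x_2 — row 1: 16/1 = 16; row 2: 8/1 = 8. Minimum is 8 at row 2 (s_2 leaves); pivot element 1.
Divide row 2 by 1; eliminate column x_2 from the other rows.
Row 1 update in column s_2: 0 − 1·1 = -1.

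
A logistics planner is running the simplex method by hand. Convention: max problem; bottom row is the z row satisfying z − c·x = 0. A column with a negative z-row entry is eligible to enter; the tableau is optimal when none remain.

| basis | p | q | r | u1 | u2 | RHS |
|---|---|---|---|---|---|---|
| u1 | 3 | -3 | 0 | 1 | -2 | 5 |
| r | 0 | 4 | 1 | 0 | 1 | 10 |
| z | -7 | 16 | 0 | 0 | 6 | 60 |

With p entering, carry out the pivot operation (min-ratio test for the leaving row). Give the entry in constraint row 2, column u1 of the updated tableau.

Ratio test on column p — row 1: 5/3 = 5/3; row 2: entry 0 ≤ 0. Minimum is 5/3 at row 1 (u1 leaves); pivot element 3.
Divide row 1 by 3; eliminate column p from the other rows.
Row 2 update in column u1: 0 − 0·(1/3) = 0.

0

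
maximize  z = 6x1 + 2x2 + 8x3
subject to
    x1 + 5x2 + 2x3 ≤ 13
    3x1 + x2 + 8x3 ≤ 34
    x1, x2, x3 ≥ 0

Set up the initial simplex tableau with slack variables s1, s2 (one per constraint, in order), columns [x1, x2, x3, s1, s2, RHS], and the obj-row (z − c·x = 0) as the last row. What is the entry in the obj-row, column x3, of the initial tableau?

-8

The obj-row carries the negated objective coefficients: the x3 entry is -8.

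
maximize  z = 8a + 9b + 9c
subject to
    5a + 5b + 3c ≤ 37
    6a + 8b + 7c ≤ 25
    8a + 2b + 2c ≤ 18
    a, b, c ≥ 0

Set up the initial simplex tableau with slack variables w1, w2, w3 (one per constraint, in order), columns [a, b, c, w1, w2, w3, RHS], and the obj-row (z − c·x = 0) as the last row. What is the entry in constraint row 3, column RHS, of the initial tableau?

18

The RHS of constraint 3 is b_3 = 18.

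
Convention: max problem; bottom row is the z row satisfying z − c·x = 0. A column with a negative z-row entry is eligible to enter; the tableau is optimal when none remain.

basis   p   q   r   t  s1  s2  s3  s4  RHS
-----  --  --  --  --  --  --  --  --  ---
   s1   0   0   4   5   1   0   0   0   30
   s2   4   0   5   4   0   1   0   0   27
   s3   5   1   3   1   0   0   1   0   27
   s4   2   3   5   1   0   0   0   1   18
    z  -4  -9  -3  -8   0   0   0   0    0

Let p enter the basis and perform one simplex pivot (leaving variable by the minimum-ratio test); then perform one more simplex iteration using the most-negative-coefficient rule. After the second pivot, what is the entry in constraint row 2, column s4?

4/13

Ratio test on column p — row 1: entry 0 ≤ 0; row 2: 27/4 = 27/4; row 3: 27/5 = 27/5; row 4: 18/2 = 9. Minimum is 27/5 at row 3 (s3 leaves); pivot element 5.
Divide row 3 by 5; eliminate column p from the other rows.
Second iteration: most negative z-row entry is -41/5 in column q, so q enters.
Ratio test on column q — row 1: entry 0 ≤ 0; row 2: entry -4/5 ≤ 0; row 3: (27/5)/(1/5) = 27; row 4: (36/5)/(13/5) = 36/13. Minimum is 36/13 at row 4 (s4 leaves); pivot element 13/5.
Divide row 4 by 13/5; eliminate column q from the other rows.
After both pivots, the entry at constraint row 2, column s4 is 4/13.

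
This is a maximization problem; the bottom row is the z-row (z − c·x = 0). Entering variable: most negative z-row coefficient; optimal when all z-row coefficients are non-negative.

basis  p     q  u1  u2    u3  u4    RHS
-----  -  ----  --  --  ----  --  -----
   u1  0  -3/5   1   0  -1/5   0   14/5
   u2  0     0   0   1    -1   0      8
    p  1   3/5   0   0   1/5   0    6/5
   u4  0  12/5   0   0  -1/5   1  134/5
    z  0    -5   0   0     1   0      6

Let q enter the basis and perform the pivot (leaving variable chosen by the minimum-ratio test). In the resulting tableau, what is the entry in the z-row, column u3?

Ratio test on column q — row 1: entry -3/5 ≤ 0; row 2: entry 0 ≤ 0; row 3: (6/5)/(3/5) = 2; row 4: (134/5)/(12/5) = 67/6. Minimum is 2 at row 3 (p leaves); pivot element 3/5.
Divide row 3 by 3/5; eliminate column q from the other rows.
z-row update in column u3: 1 − (-5)·(1/3) = 8/3.

8/3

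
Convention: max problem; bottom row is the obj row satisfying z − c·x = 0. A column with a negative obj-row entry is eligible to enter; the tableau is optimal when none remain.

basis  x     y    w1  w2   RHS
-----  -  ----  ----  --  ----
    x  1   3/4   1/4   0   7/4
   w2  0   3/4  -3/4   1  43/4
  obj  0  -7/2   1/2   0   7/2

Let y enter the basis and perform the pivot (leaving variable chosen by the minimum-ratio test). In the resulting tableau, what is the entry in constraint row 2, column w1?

-1

Ratio test on column y — row 1: (7/4)/(3/4) = 7/3; row 2: (43/4)/(3/4) = 43/3. Minimum is 7/3 at row 1 (x leaves); pivot element 3/4.
Divide row 1 by 3/4; eliminate column y from the other rows.
Row 2 update in column w1: -3/4 − (3/4)·(1/3) = -1.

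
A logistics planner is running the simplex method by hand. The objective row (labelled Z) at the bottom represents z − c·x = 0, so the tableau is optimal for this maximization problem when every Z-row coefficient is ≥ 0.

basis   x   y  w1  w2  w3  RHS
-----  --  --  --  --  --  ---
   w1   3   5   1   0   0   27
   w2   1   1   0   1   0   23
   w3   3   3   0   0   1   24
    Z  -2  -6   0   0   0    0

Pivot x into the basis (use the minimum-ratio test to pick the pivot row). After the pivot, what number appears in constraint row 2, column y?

0

Ratio test on column x — row 1: 27/3 = 9; row 2: 23/1 = 23; row 3: 24/3 = 8. Minimum is 8 at row 3 (w3 leaves); pivot element 3.
Divide row 3 by 3; eliminate column x from the other rows.
Row 2 update in column y: 1 − 1·1 = 0.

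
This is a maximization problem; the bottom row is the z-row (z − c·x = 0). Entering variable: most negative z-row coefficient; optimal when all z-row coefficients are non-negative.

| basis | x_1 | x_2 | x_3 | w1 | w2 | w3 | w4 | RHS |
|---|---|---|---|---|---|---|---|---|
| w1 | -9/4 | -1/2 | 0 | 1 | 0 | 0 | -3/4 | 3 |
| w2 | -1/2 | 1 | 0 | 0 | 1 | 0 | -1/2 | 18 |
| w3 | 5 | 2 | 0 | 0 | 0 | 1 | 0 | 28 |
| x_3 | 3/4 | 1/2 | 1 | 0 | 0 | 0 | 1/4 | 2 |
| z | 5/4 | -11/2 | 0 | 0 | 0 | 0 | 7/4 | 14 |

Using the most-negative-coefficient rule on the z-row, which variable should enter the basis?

Negative z-row entries: x_2: -11/2.
The most negative is -11/2 in column x_2, so x_2 enters.

x_2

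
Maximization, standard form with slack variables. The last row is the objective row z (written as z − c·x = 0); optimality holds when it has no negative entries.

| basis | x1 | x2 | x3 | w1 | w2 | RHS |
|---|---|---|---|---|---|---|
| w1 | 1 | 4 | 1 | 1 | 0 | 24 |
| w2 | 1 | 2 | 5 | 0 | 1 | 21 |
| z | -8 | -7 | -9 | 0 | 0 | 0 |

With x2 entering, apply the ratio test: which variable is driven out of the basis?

w1

Column x2 entries and ratios — w1: 24/4 = 6; w2: 21/2 = 21/2.
Smallest ratio is 6 in the row of w1, so w1 leaves.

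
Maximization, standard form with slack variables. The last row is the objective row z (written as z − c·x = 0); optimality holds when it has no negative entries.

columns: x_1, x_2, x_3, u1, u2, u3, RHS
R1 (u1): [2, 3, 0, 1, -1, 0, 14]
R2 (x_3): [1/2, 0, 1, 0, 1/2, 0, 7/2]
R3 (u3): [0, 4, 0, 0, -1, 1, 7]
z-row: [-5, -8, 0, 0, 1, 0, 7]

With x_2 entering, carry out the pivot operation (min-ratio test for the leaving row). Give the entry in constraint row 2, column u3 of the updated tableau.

Ratio test on column x_2 — row 1: 14/3 = 14/3; row 2: entry 0 ≤ 0; row 3: 7/4 = 7/4. Minimum is 7/4 at row 3 (u3 leaves); pivot element 4.
Divide row 3 by 4; eliminate column x_2 from the other rows.
Row 2 update in column u3: 0 − 0·(1/4) = 0.

0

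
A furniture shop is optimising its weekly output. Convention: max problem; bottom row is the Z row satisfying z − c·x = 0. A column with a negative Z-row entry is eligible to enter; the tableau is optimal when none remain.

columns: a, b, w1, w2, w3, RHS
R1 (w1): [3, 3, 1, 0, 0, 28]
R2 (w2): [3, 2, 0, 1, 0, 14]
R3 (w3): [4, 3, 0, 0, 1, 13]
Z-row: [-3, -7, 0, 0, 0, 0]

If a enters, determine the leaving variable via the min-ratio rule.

Column a entries and ratios — w1: 28/3 = 28/3; w2: 14/3 = 14/3; w3: 13/4 = 13/4.
Smallest ratio is 13/4 in the row of w3, so w3 leaves.

w3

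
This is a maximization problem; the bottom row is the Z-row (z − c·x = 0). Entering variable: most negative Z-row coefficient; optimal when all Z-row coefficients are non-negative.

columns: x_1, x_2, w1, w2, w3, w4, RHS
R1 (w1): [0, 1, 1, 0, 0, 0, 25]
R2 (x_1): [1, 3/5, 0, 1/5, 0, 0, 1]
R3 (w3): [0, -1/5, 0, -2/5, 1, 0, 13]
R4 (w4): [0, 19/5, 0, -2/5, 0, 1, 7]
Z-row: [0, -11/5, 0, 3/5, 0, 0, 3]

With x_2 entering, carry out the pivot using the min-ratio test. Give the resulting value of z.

Ratio test on column x_2 — row 1: 25/1 = 25; row 2: 1/(3/5) = 5/3; row 3: entry -1/5 ≤ 0; row 4: 7/(19/5) = 35/19. Minimum is 5/3 at row 2 (x_1 leaves); pivot element 3/5.
Pivot on row 2; the Z-row RHS becomes 3 − (-11/5)·(5/3) = 20/3.

20/3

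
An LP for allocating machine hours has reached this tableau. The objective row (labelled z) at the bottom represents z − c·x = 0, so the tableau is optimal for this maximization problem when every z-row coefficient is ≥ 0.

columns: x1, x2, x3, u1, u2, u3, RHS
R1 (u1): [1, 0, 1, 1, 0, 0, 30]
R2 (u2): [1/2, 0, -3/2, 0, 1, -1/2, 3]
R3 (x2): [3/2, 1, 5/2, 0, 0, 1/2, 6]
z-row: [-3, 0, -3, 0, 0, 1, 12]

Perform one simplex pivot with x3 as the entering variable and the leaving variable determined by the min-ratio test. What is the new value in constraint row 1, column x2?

Ratio test on column x3 — row 1: 30/1 = 30; row 2: entry -3/2 ≤ 0; row 3: 6/(5/2) = 12/5. Minimum is 12/5 at row 3 (x2 leaves); pivot element 5/2.
Divide row 3 by 5/2; eliminate column x3 from the other rows.
Row 1 update in column x2: 0 − 1·(2/5) = -2/5.

-2/5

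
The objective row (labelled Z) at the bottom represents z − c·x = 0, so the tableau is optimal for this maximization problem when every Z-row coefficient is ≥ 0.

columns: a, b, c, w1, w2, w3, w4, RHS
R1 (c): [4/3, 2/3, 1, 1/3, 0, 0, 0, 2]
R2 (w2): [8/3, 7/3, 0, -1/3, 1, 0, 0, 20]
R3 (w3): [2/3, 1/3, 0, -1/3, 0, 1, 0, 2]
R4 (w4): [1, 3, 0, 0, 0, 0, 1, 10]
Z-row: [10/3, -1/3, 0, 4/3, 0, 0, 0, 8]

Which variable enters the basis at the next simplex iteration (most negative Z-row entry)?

b

Negative Z-row entries: b: -1/3.
The most negative is -1/3 in column b, so b enters.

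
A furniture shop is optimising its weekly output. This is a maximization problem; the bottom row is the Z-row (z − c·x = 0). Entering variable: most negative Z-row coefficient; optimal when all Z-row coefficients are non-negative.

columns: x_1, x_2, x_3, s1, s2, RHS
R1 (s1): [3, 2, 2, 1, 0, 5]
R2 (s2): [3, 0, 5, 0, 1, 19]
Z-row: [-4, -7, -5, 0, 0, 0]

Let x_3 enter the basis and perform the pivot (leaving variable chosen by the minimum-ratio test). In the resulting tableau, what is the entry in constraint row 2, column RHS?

13/2

Ratio test on column x_3 — row 1: 5/2 = 5/2; row 2: 19/5 = 19/5. Minimum is 5/2 at row 1 (s1 leaves); pivot element 2.
Divide row 1 by 2; eliminate column x_3 from the other rows.
Row 2 update in column RHS: 19 − 5·(5/2) = 13/2.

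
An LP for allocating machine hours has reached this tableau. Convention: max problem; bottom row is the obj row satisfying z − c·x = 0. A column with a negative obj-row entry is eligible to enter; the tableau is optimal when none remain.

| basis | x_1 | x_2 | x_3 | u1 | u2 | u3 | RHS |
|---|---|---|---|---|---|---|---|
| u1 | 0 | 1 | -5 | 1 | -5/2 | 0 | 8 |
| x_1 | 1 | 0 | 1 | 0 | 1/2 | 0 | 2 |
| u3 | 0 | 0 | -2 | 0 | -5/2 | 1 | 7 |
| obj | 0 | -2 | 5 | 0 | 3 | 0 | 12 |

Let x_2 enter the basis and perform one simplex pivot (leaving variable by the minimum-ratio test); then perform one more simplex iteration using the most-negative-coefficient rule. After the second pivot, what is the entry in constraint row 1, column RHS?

18

Ratio test on column x_2 — row 1: 8/1 = 8; row 2: entry 0 ≤ 0; row 3: entry 0 ≤ 0. Minimum is 8 at row 1 (u1 leaves); pivot element 1.
Divide row 1 by 1; eliminate column x_2 from the other rows.
Second iteration: most negative obj-row entry is -5 in column x_3, so x_3 enters.
Ratio test on column x_3 — row 1: entry -5 ≤ 0; row 2: 2/1 = 2; row 3: entry -2 ≤ 0. Minimum is 2 at row 2 (x_1 leaves); pivot element 1.
Divide row 2 by 1; eliminate column x_3 from the other rows.
After both pivots, the entry at constraint row 1, column RHS is 18.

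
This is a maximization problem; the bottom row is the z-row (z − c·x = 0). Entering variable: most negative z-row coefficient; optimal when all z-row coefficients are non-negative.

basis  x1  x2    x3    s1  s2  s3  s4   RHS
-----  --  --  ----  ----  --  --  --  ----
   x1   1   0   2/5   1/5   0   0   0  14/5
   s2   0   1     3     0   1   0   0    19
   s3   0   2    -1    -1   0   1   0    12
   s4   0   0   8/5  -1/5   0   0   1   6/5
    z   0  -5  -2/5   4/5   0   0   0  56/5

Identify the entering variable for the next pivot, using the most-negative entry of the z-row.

x2

Negative z-row entries: x2: -5, x3: -2/5.
The most negative is -5 in column x2, so x2 enters.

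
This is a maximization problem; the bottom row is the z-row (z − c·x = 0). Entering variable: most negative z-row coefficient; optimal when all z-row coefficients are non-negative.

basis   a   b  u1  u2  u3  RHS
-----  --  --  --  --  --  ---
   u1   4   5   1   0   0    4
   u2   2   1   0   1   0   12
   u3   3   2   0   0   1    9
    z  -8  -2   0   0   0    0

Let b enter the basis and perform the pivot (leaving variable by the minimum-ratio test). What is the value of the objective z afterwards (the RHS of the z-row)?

Ratio test on column b — row 1: 4/5 = 4/5; row 2: 12/1 = 12; row 3: 9/2 = 9/2. Minimum is 4/5 at row 1 (u1 leaves); pivot element 5.
Pivot on row 1; the z-row RHS becomes 0 − (-2)·(4/5) = 8/5.

8/5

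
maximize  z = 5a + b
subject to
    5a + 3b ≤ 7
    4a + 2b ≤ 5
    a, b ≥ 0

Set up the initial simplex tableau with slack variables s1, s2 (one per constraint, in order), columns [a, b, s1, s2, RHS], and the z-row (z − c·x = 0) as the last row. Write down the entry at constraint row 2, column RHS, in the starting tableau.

The RHS of constraint 2 is b_2 = 5.

5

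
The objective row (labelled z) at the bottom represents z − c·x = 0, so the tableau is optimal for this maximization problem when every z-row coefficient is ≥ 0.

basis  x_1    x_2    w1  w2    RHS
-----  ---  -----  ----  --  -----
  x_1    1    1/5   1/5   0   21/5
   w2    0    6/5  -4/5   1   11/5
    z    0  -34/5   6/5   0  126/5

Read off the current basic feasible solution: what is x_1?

21/5

x_1 is basic (row 1); its value is the RHS of that row, 21/5.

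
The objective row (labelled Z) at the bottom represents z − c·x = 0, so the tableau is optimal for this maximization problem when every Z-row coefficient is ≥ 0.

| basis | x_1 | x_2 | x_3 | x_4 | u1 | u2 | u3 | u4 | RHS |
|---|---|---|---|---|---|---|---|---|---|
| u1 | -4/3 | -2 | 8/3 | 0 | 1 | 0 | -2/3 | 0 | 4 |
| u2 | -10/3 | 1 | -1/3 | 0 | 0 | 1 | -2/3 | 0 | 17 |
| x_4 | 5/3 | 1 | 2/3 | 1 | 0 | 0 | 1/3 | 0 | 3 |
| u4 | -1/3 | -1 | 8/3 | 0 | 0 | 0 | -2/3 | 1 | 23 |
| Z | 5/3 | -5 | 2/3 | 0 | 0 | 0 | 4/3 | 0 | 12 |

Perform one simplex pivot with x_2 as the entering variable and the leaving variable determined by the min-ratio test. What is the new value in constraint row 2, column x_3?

-1

Ratio test on column x_2 — row 1: entry -2 ≤ 0; row 2: 17/1 = 17; row 3: 3/1 = 3; row 4: entry -1 ≤ 0. Minimum is 3 at row 3 (x_4 leaves); pivot element 1.
Divide row 3 by 1; eliminate column x_2 from the other rows.
Row 2 update in column x_3: -1/3 − 1·(2/3) = -1.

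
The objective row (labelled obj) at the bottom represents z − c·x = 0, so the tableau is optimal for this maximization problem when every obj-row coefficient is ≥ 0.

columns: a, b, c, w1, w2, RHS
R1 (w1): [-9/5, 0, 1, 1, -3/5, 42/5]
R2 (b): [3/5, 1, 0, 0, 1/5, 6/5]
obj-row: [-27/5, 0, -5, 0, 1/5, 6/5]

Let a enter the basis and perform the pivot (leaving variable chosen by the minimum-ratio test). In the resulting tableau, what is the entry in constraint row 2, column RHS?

Ratio test on column a — row 1: entry -9/5 ≤ 0; row 2: (6/5)/(3/5) = 2. Minimum is 2 at row 2 (b leaves); pivot element 3/5.
Divide row 2 by 3/5; eliminate column a from the other rows.
In the new row 2, the RHS entry is the old entry divided by the pivot: (6/5)/(3/5) = 2.

2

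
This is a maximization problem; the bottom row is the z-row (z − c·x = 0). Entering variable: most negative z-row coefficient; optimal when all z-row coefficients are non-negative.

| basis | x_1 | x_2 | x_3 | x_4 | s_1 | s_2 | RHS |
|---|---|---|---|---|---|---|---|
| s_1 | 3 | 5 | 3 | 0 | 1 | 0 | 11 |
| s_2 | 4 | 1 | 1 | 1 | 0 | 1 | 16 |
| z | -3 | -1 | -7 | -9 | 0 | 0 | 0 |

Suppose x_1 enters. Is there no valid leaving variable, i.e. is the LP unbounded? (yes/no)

Column x_1 has positive entries in row(s) 1, 2, so the ratio test bounds it — not unbounded.

no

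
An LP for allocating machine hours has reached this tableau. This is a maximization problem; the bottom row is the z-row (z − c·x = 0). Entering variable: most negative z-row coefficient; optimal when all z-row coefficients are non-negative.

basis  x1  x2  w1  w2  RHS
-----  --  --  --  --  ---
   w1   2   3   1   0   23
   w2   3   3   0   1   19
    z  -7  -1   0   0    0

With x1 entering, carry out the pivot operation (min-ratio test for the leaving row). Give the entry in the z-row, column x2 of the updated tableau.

Ratio test on column x1 — row 1: 23/2 = 23/2; row 2: 19/3 = 19/3. Minimum is 19/3 at row 2 (w2 leaves); pivot element 3.
Divide row 2 by 3; eliminate column x1 from the other rows.
z-row update in column x2: -1 − (-7)·1 = 6.

6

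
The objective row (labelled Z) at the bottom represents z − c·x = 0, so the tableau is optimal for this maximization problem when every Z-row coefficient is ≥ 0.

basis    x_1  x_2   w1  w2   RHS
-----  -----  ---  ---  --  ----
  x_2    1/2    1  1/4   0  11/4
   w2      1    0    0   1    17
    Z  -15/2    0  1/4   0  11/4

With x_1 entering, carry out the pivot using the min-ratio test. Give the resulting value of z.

Ratio test on column x_1 — row 1: (11/4)/(1/2) = 11/2; row 2: 17/1 = 17. Minimum is 11/2 at row 1 (x_2 leaves); pivot element 1/2.
Pivot on row 1; the Z-row RHS becomes 11/4 − (-15/2)·(11/2) = 44.

44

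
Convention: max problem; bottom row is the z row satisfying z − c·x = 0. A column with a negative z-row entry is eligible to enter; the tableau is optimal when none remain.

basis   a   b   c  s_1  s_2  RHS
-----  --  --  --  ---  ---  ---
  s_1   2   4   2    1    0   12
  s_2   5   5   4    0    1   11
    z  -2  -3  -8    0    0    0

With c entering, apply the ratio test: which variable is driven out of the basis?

Column c entries and ratios — s_1: 12/2 = 6; s_2: 11/4 = 11/4.
Smallest ratio is 11/4 in the row of s_2, so s_2 leaves.

s_2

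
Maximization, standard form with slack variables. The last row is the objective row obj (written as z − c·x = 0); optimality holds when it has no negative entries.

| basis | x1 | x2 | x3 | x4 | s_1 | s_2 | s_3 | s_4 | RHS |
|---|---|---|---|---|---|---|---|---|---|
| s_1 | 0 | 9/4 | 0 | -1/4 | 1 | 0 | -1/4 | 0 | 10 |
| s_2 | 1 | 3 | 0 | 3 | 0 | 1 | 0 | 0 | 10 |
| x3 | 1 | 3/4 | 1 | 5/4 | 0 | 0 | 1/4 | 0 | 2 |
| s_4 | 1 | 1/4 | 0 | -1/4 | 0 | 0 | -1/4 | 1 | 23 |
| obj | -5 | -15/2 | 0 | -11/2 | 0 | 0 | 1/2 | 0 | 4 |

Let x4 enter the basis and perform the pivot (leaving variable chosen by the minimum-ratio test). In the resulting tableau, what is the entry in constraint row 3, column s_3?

Ratio test on column x4 — row 1: entry -1/4 ≤ 0; row 2: 10/3 = 10/3; row 3: 2/(5/4) = 8/5; row 4: entry -1/4 ≤ 0. Minimum is 8/5 at row 3 (x3 leaves); pivot element 5/4.
Divide row 3 by 5/4; eliminate column x4 from the other rows.
In the new row 3, the s_3 entry is the old entry divided by the pivot: (1/4)/(5/4) = 1/5.

1/5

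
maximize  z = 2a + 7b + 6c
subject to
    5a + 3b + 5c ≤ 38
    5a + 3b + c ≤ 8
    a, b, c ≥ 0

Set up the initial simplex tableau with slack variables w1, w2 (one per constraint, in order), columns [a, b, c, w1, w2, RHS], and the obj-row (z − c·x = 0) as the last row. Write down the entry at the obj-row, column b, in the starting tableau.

-7

The obj-row carries the negated objective coefficients: the b entry is -7.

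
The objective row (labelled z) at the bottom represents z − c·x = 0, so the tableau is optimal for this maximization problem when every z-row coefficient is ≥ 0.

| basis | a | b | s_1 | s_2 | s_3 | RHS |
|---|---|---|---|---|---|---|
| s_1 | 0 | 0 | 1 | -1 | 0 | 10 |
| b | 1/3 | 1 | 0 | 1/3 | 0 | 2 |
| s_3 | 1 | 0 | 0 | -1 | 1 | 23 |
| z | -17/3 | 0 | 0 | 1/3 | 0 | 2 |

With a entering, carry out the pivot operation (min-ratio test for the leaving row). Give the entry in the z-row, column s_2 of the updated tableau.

6

Ratio test on column a — row 1: entry 0 ≤ 0; row 2: 2/(1/3) = 6; row 3: 23/1 = 23. Minimum is 6 at row 2 (b leaves); pivot element 1/3.
Divide row 2 by 1/3; eliminate column a from the other rows.
z-row update in column s_2: 1/3 − (-17/3)·1 = 6.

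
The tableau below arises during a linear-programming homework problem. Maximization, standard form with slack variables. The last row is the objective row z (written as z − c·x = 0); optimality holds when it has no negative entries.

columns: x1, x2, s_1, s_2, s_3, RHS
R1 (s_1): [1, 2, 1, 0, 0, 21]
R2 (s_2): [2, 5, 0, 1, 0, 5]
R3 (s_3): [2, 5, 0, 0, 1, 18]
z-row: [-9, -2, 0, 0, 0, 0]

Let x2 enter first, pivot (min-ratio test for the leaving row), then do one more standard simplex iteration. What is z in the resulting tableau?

Ratio test on column x2 — row 1: 21/2 = 21/2; row 2: 5/5 = 1; row 3: 18/5 = 18/5. Minimum is 1 at row 2 (s_2 leaves); pivot element 5.
Pivot on row 2; the z-row RHS becomes 0 − (-2)·1 = 2.
Next entering variable (most negative z-row entry -41/5): x1.
Ratio test on column x1 — row 1: 19/(1/5) = 95; row 2: 1/(2/5) = 5/2; row 3: entry 0 ≤ 0. Minimum is 5/2 at row 2 (x2 leaves); pivot element 2/5.
After the second pivot the z-row RHS is 2 − (-41/5)·(5/2) = 45/2.

45/2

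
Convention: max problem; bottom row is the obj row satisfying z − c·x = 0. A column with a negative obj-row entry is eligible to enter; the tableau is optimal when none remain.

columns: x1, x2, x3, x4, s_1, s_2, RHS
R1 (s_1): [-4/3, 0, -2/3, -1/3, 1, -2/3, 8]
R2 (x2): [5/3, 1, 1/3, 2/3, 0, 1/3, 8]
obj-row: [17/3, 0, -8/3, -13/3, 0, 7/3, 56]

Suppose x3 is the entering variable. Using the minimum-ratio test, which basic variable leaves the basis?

Column x3 entries and ratios — s_1: -2/3 ≤ 0, skip; x2: 8/(1/3) = 24.
Smallest ratio is 24 in the row of x2, so x2 leaves.

x2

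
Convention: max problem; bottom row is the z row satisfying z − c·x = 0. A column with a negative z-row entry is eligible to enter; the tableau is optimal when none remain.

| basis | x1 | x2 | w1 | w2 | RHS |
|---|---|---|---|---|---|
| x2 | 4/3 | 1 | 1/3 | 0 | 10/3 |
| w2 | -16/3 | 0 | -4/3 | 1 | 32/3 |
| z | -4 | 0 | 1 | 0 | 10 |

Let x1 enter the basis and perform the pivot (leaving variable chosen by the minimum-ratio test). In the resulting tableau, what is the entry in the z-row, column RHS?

20

Ratio test on column x1 — row 1: (10/3)/(4/3) = 5/2; row 2: entry -16/3 ≤ 0. Minimum is 5/2 at row 1 (x2 leaves); pivot element 4/3.
Divide row 1 by 4/3; eliminate column x1 from the other rows.
z-row update in column RHS: 10 − (-4)·(5/2) = 20.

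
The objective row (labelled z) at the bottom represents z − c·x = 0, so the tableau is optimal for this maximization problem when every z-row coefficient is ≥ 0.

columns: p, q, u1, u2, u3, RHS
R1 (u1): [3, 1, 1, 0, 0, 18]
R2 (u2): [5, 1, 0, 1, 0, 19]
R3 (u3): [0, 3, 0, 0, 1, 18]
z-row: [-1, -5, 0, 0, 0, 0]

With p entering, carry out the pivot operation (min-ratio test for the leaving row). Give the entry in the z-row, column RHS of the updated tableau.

Ratio test on column p — row 1: 18/3 = 6; row 2: 19/5 = 19/5; row 3: entry 0 ≤ 0. Minimum is 19/5 at row 2 (u2 leaves); pivot element 5.
Divide row 2 by 5; eliminate column p from the other rows.
z-row update in column RHS: 0 − (-1)·(19/5) = 19/5.

19/5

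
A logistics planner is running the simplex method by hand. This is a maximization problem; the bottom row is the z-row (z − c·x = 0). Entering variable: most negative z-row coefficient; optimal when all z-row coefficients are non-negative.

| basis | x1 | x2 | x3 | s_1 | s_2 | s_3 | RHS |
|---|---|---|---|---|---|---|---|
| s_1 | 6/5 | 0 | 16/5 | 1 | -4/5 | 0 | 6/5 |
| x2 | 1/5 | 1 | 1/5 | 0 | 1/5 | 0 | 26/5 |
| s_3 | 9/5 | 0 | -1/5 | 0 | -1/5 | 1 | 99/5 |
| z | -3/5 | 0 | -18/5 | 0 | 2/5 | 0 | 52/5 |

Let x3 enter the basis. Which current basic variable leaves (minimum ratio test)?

Column x3 entries and ratios — s_1: (6/5)/(16/5) = 3/8; x2: (26/5)/(1/5) = 26; s_3: -1/5 ≤ 0, skip.
Smallest ratio is 3/8 in the row of s_1, so s_1 leaves.

s_1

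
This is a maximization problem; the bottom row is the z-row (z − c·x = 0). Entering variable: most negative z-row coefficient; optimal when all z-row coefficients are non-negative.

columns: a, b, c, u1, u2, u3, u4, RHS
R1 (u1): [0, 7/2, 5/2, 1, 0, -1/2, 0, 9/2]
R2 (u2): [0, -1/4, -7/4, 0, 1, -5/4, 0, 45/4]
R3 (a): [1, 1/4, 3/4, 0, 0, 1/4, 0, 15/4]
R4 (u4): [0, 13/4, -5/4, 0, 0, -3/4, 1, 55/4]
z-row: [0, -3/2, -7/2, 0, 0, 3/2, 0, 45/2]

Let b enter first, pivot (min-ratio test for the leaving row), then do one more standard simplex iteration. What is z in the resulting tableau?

Ratio test on column b — row 1: (9/2)/(7/2) = 9/7; row 2: entry -1/4 ≤ 0; row 3: (15/4)/(1/4) = 15; row 4: (55/4)/(13/4) = 55/13. Minimum is 9/7 at row 1 (u1 leaves); pivot element 7/2.
Pivot on row 1; the z-row RHS becomes 45/2 − (-3/2)·(9/7) = 171/7.
Next entering variable (most negative z-row entry -17/7): c.
Ratio test on column c — row 1: (9/7)/(5/7) = 9/5; row 2: entry -11/7 ≤ 0; row 3: (24/7)/(4/7) = 6; row 4: entry -25/7 ≤ 0. Minimum is 9/5 at row 1 (b leaves); pivot element 5/7.
After the second pivot the z-row RHS is 171/7 − (-17/7)·(9/5) = 144/5.

144/5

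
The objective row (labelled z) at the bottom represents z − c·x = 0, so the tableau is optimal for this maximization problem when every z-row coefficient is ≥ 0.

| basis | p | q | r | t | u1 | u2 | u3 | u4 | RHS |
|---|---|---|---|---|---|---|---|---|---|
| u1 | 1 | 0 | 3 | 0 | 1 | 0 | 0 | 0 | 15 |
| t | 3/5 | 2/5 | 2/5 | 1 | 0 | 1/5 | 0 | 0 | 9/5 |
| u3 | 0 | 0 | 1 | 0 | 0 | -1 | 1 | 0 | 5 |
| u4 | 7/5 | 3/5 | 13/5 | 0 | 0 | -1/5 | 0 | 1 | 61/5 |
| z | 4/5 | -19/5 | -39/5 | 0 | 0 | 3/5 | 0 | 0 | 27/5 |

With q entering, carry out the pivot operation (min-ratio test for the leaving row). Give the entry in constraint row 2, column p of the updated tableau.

3/2

Ratio test on column q — row 1: entry 0 ≤ 0; row 2: (9/5)/(2/5) = 9/2; row 3: entry 0 ≤ 0; row 4: (61/5)/(3/5) = 61/3. Minimum is 9/2 at row 2 (t leaves); pivot element 2/5.
Divide row 2 by 2/5; eliminate column q from the other rows.
In the new row 2, the p entry is the old entry divided by the pivot: (3/5)/(2/5) = 3/2.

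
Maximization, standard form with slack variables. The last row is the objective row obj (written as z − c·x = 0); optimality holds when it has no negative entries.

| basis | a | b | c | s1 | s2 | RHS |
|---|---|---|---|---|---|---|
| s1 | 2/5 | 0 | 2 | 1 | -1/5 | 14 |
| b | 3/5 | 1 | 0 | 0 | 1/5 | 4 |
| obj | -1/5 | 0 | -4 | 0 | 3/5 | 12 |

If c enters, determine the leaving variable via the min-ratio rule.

Column c entries and ratios — s1: 14/2 = 7; b: 0 ≤ 0, skip.
Smallest ratio is 7 in the row of s1, so s1 leaves.

s1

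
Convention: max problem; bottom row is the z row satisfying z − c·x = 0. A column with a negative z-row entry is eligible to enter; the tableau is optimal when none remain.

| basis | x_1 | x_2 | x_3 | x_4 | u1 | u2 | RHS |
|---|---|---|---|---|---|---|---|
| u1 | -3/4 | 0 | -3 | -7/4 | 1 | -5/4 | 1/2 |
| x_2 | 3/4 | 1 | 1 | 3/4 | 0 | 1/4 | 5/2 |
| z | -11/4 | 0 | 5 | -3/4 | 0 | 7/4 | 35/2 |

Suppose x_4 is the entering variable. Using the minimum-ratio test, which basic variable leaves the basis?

Column x_4 entries and ratios — u1: -7/4 ≤ 0, skip; x_2: (5/2)/(3/4) = 10/3.
Smallest ratio is 10/3 in the row of x_2, so x_2 leaves.

x_2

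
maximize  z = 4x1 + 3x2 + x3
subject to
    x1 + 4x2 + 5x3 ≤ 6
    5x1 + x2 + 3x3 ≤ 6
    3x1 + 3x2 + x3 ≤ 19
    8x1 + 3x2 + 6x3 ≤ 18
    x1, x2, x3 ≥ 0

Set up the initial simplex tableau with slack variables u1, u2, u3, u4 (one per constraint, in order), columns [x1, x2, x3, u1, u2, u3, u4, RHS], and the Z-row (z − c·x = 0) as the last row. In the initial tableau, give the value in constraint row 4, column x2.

3

Constraint 4 has coefficient 3 on x2.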